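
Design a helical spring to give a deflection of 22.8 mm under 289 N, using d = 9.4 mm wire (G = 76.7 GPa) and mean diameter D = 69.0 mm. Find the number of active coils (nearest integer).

18

Required rate k = F/δ = 289/22.8 = 12.675 N/mm
N_a = Gd⁴/(8D³k) = (76.7×10³ × 9.4⁴)/(8 × 69.0³ × 12.675)
    = 5.98834e+08 / 3.3312e+07 = 17.98 → 18 coils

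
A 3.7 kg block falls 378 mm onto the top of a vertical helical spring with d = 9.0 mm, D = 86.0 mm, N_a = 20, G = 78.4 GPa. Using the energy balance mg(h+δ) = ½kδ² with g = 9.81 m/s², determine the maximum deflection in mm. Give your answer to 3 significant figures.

k = Gd⁴/(8D³N_a) = (78.4×10³)(9.0⁴)/(8·86.0³·20) = 5.0544 N/mm
W = mg = 3.7 × 9.81 = 36.297 N
½kδ² − Wδ − Wh = 0 → δ = (W + √(W² + 2kWh))/k
δ = (36.297 + √(1317.5 + 138696))/5.0544 = (36.297 + 374.18)/5.0544 = 81.212 mm

81.2 mm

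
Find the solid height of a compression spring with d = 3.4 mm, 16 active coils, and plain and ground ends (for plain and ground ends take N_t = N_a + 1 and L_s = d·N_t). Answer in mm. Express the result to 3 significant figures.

plain and ground ends: N_t = N_a + 1 = 16 + 1 = 17
L_s = d·N_t = 3.4 × 17 = 57.8 mm

57.8 mm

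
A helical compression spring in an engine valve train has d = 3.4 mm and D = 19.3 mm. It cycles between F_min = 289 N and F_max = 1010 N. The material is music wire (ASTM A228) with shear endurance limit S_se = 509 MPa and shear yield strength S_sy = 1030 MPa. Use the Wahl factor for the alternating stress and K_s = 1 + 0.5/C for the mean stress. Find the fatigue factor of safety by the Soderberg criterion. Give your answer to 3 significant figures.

0.505

C = D/d = 19.3/3.4 = 5.6765; K_W = (4C−1)/(4C−4)+0.615/C = 1.2687; K_s = 1+0.5/C = 1.0881
F_a = (F_max−F_min)/2 = 360.5 N; F_m = (F_max+F_min)/2 = 649.5 N
τ_a = K_W·8F_aD/(πd³) = 1.2687 × 450.78 = 571.92 MPa
τ_m = K_s·8F_mD/(πd³) = 1.0881 × 812.16 = 883.69 MPa
Soderberg: 1/n_f = τ_a/S_se + τ_m/S_sy = 571.92/509 + 883.69/1030 = 1.12361 + 0.85796 = 1.9816
n_f = 1/1.9816 = 0.5047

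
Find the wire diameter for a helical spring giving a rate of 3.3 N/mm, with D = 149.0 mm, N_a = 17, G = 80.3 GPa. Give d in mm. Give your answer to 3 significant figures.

11.7 mm

d = (8D³N_a·k / G)^(1/4) = (8·149.0³·17·3.3 / (80.3×10³))^0.25
  = (18488)^0.25 = 11.6607 mm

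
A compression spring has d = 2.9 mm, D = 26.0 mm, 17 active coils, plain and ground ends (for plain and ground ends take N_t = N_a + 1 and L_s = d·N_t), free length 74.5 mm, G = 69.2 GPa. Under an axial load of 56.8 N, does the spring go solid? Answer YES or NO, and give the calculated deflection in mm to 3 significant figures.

k = Gd⁴/(8D³N_a) = (69.2×10³)(2.9⁴)/(8·26.0³·17) = 2.0476 N/mm
N_t = 18; L_s = 2.9·18 = 52.2 mm; δ_solid = L₀ − L_s = 74.5 − 52.2 = 22.3 mm
δ = F/k = 56.8/2.0476 = 27.74 mm
δ ≥ δ_solid → spring goes solid

YES, δ = 27.7 mm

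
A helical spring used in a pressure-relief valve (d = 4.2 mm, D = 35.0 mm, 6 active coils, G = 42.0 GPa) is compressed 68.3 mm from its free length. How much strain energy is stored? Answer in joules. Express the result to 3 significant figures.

k = Gd⁴/(8D³N_a) = (42.0×10³)(4.2⁴)/(8·35.0³·6) = 6.3504 N/mm
U = ½kδ² = 0.5 × 6.3504 × 68.3² = 14812 N·mm = 14.812 J

14.8 J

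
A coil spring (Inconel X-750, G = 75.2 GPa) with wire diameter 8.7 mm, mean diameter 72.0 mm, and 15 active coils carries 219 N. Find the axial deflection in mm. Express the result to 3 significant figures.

22.8 mm

k = Gd⁴/(8D³N_a) = (75.2×10³)(8.7⁴)/(8·72.0³·15) = 9.6187 N/mm
δ = F/k = 219 / 9.6187 = 22.768 mm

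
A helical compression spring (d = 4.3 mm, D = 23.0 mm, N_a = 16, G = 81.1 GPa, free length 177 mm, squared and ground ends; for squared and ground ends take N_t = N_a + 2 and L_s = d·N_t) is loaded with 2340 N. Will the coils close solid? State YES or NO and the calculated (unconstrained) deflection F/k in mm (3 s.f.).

YES, δ = 131 mm

k = Gd⁴/(8D³N_a) = (81.1×10³)(4.3⁴)/(8·23.0³·16) = 17.803 N/mm
N_t = 18; L_s = 4.3·18 = 77.4 mm; δ_solid = L₀ − L_s = 177 − 77.4 = 99.6 mm
δ = F/k = 2340/17.803 = 131.44 mm
δ ≥ δ_solid → spring goes solid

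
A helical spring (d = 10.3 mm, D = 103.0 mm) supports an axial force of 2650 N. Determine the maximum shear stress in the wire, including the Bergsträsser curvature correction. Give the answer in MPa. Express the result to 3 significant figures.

Spring index C = D/d = 103.0/10.3 = 10.0000
K_B = (4C+2)/(4C−3) = 42.000/37.000 = 1.1351
τ₀ = 8FD/(πd³) = 8·2650·103.0/(π·10.3³) = 2.1836e+06/3432.9 = 636.08 MPa
τ_max = K·τ₀ = 1.1351 × 636.08 = 722.04 MPa

722 MPa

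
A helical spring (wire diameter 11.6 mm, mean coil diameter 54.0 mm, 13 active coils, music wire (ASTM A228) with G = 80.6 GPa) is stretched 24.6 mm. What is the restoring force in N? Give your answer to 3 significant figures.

2190 N

k = Gd⁴/(8D³N_a) = (80.6×10³)(11.6⁴)/(8·54.0³·13) = 89.115 N/mm
F = k·δ = 89.115 × 24.6 = 2192.2 N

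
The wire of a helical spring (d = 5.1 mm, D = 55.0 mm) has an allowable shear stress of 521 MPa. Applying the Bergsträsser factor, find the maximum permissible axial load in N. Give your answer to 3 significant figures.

C = D/d = 55.0/5.1 = 10.7843
K_B = (4C+2)/(4C−3) = 45.137/40.137 = 1.1246
τ_max = K·8FD/(πd³) → F_max = τ_allow·πd³/(8DK)
F_max = 521·π·5.1³/(8·55.0·1.1246) = 2.1712e+05/494.81 = 438.79 N

439 N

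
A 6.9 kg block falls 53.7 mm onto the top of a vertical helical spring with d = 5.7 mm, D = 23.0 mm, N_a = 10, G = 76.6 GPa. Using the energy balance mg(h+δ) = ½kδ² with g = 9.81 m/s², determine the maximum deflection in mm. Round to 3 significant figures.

k = Gd⁴/(8D³N_a) = (76.6×10³)(5.7⁴)/(8·23.0³·10) = 83.072 N/mm
W = mg = 6.9 × 9.81 = 67.689 N
½kδ² − Wδ − Wh = 0 → δ = (W + √(W² + 2kWh))/k
δ = (67.689 + √(4581.8 + 603917))/83.072 = (67.689 + 780.06)/83.072 = 10.205 mm

10.2 mm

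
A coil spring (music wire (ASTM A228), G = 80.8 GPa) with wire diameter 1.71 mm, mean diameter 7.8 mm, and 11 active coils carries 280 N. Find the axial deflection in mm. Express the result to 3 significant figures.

k = Gd⁴/(8D³N_a) = (80.8×10³)(1.71⁴)/(8·7.8³·11) = 16.544 N/mm
δ = F/k = 280 / 16.544 = 16.925 mm

16.9 mm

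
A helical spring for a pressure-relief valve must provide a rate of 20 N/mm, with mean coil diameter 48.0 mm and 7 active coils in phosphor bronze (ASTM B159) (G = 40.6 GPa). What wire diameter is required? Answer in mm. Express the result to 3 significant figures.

7.43 mm

d = (8D³N_a·k / G)^(1/4) = (8·48.0³·7·20 / (40.6×10³))^0.25
  = (3050.8)^0.25 = 7.4320 mm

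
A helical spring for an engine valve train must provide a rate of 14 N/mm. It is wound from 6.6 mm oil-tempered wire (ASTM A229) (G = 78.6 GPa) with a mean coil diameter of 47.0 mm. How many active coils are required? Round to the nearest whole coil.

N_a = Gd⁴/(8D³k) = (78.6×10³ × 6.6⁴)/(8 × 47.0³ × 14)
    = 1.49141e+08 / 1.16282e+07 = 12.83 → 13 coils

13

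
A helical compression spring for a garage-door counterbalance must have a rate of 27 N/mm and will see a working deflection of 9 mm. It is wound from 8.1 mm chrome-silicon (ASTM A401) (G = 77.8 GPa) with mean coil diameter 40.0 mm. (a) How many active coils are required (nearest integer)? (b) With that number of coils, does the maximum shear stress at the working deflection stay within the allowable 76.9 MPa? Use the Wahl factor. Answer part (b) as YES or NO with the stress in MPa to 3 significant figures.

N_a = Gd⁴/(8D³k) = (77.8×10³)(8.1⁴)/(8·40.0³·27) = 24.23 → N_a = 24
Actual rate k = Gd⁴/(8D³·24) = 27.255 N/mm
Working load F = kδ = 27.255·9 = 245.29 N
C = 40.0/8.1 = 4.9383; K_W = (4C−1)/(4C−4)+0.615/C = 1.3150
τ_max = K_W·8FD/(πd³) = 1.3150·47.014 = 61.822 MPa
τ_max ≤ 76.9 MPa → acceptable

(a) 24 coils; (b) YES, τ_max = 61.8 MPa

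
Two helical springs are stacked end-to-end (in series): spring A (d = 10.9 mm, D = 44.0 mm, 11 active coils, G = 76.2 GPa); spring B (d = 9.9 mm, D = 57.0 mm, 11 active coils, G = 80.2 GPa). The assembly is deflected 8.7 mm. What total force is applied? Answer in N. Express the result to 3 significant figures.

k_A = Gd⁴/(8D³N_a) = (76.2×10³)(10.9⁴)/(8·44.0³·11) = 143.49 N/mm
k_B = Gd⁴/(8D³N_a) = (80.2×10³)(9.9⁴)/(8·57.0³·11) = 47.272 N/mm
Series: 1/k_eq = 1/143.49 + 1/47.272 = 0.028123; k_eq = 35.558 N/mm
F = k_eq·δ = 35.558·8.7 = 309.35 N

309 N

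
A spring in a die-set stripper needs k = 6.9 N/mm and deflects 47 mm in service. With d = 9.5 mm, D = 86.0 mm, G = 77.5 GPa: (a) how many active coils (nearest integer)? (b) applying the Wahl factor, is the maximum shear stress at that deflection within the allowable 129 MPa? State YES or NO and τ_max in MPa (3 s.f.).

N_a = Gd⁴/(8D³k) = (77.5×10³)(9.5⁴)/(8·86.0³·6.9) = 17.98 → N_a = 18
Actual rate k = Gd⁴/(8D³·18) = 6.8919 N/mm
Working load F = kδ = 6.8919·47 = 323.92 N
C = 86.0/9.5 = 9.0526; K_W = (4C−1)/(4C−4)+0.615/C = 1.1611
τ_max = K_W·8FD/(πd³) = 1.1611·82.738 = 96.065 MPa
τ_max ≤ 129 MPa → acceptable

(a) 18 coils; (b) YES, τ_max = 96.1 MPa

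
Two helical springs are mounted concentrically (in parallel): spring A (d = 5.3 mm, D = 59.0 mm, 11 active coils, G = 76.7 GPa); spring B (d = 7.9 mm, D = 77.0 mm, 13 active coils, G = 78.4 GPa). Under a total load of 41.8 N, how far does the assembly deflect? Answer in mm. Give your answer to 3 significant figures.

4.27 mm

k_A = Gd⁴/(8D³N_a) = (76.7×10³)(5.3⁴)/(8·59.0³·11) = 3.3486 N/mm
k_B = Gd⁴/(8D³N_a) = (78.4×10³)(7.9⁴)/(8·77.0³·13) = 6.4316 N/mm
Parallel: k_eq = 3.3486 + 6.4316 = 9.7802 N/mm
δ = F/k_eq = 41.8/9.7802 = 4.274 mm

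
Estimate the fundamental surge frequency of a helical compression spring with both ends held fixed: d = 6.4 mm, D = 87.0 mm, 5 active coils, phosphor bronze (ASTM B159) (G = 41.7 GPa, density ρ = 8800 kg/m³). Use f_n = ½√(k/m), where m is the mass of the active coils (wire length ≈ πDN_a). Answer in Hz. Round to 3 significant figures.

k = Gd⁴/(8D³N_a) = (41.7×10³)(6.4⁴)/(8·87.0³·5) = 2.6561 N/mm = 2656.1 N/m
Wire length L = πDN_a = π·87.0·5 = 1366.6 mm
m = ρ·(πd²/4)·L = 8800 × 32.17×10⁻⁶ m² × 1.3666 m = 0.38688 kg
f_n = ½√(k/m) = 0.5·√(2656.1/0.38688) = 0.5·√(6865.4) = 41.429 Hz

41.4 Hz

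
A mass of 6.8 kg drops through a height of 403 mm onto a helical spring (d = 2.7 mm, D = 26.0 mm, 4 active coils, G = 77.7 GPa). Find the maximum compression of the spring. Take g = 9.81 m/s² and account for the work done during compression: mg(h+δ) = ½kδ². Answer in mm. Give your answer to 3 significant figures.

95.1 mm

k = Gd⁴/(8D³N_a) = (77.7×10³)(2.7⁴)/(8·26.0³·4) = 7.3419 N/mm
W = mg = 6.8 × 9.81 = 66.708 N
½kδ² − Wδ − Wh = 0 → δ = (W + √(W² + 2kWh))/k
δ = (66.708 + √(4450 + 394747))/7.3419 = (66.708 + 631.82)/7.3419 = 95.143 mm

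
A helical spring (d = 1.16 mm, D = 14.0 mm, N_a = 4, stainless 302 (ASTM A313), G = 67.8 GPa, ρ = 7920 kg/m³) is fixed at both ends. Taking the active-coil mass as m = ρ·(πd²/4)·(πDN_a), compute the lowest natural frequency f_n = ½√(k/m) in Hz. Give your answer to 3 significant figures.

k = Gd⁴/(8D³N_a) = (67.8×10³)(1.16⁴)/(8·14.0³·4) = 1.3981 N/mm = 1398.1 N/m
Wire length L = πDN_a = π·14.0·4 = 175.93 mm
m = ρ·(πd²/4)·L = 7920 × 1.0568×10⁻⁶ m² × 0.17593 m = 0.0014725 kg
f_n = ½√(k/m) = 0.5·√(1398.1/0.0014725) = 0.5·√(9.4942e+05) = 487.19 Hz

487 Hz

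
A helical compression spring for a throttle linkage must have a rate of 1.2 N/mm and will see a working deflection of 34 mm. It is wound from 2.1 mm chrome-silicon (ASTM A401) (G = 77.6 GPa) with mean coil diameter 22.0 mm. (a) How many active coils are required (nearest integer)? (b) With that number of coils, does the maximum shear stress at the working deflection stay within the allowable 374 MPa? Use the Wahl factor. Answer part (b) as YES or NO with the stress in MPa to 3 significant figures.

N_a = Gd⁴/(8D³k) = (77.6×10³)(2.1⁴)/(8·22.0³·1.2) = 14.76 → N_a = 15
Actual rate k = Gd⁴/(8D³·15) = 1.1811 N/mm
Working load F = kδ = 1.1811·34 = 40.158 N
C = 22.0/2.1 = 10.4762; K_W = (4C−1)/(4C−4)+0.615/C = 1.1379
τ_max = K_W·8FD/(πd³) = 1.1379·242.93 = 276.41 MPa
τ_max ≤ 374 MPa → acceptable

(a) 15 coils; (b) YES, τ_max = 276 MPa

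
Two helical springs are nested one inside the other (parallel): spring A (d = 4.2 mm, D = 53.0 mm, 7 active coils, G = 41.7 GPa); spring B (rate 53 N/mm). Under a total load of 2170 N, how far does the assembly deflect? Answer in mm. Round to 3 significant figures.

k_A = Gd⁴/(8D³N_a) = (41.7×10³)(4.2⁴)/(8·53.0³·7) = 1.5564 N/mm
Parallel: k_eq = 1.5564 + 53 = 54.556 N/mm
δ = F/k_eq = 2170/54.556 = 39.775 mm

39.8 mm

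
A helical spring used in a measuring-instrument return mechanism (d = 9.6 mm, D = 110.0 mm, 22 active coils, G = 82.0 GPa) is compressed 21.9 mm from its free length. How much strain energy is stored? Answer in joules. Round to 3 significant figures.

0.713 J

k = Gd⁴/(8D³N_a) = (82.0×10³)(9.6⁴)/(8·110.0³·22) = 2.9731 N/mm
U = ½kδ² = 0.5 × 2.9731 × 21.9² = 712.96 N·mm = 0.71296 J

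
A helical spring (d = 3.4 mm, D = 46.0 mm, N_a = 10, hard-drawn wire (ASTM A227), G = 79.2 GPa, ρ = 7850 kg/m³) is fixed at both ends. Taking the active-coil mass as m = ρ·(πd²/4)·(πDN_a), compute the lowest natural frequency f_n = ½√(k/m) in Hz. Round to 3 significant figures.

57.4 Hz

k = Gd⁴/(8D³N_a) = (79.2×10³)(3.4⁴)/(8·46.0³·10) = 1.3592 N/mm = 1359.2 N/m
Wire length L = πDN_a = π·46.0·10 = 1445.1 mm
m = ρ·(πd²/4)·L = 7850 × 9.0792×10⁻⁶ m² × 1.4451 m = 0.103 kg
f_n = ½√(k/m) = 0.5·√(1359.2/0.103) = 0.5·√(13196) = 57.438 Hz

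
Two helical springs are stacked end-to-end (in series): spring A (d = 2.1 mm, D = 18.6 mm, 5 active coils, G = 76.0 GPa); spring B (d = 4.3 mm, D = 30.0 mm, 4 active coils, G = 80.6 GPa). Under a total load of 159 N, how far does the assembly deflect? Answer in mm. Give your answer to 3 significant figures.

k_A = Gd⁴/(8D³N_a) = (76.0×10³)(2.1⁴)/(8·18.6³·5) = 5.7424 N/mm
k_B = Gd⁴/(8D³N_a) = (80.6×10³)(4.3⁴)/(8·30.0³·4) = 31.893 N/mm
Series: 1/k_eq = 1/5.7424 + 1/31.893 = 0.2055; k_eq = 4.8662 N/mm
δ = F/k_eq = 159/4.8662 = 32.674 mm

32.7 mm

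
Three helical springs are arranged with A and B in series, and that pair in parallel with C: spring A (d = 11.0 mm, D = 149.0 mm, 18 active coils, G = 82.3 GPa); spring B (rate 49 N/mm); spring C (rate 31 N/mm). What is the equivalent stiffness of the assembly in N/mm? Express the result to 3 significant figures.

k_A = Gd⁴/(8D³N_a) = (82.3×10³)(11.0⁴)/(8·149.0³·18) = 2.5296 N/mm
Springs A,B series: k_AB = 1/(1/2.5296+1/49) = 2.4054 N/mm; parallel with C: k_eq = 2.4054+31 = 33.405 N/mm

33.4 N/mm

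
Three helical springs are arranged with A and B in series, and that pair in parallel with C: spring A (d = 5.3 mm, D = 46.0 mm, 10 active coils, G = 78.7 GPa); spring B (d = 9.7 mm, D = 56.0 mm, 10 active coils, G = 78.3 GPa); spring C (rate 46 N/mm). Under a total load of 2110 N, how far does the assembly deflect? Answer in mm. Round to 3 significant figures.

39.9 mm

k_A = Gd⁴/(8D³N_a) = (78.7×10³)(5.3⁴)/(8·46.0³·10) = 7.9747 N/mm
k_B = Gd⁴/(8D³N_a) = (78.3×10³)(9.7⁴)/(8·56.0³·10) = 49.339 N/mm
Springs A,B series: k_AB = 1/(1/7.9747+1/49.339) = 6.8651 N/mm; parallel with C: k_eq = 6.8651+46 = 52.865 N/mm
δ = F/k_eq = 2110/52.865 = 39.913 mm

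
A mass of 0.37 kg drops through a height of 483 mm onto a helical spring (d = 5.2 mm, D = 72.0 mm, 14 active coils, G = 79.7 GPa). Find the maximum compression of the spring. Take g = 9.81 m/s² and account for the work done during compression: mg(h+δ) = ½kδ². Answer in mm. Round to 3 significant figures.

52.8 mm

k = Gd⁴/(8D³N_a) = (79.7×10³)(5.2⁴)/(8·72.0³·14) = 1.394 N/mm
W = mg = 0.37 × 9.81 = 3.6297 N
½kδ² − Wδ − Wh = 0 → δ = (W + √(W² + 2kWh))/k
δ = (3.6297 + √(13.175 + 4887.69))/1.394 = (3.6297 + 70.006)/1.394 = 52.824 mm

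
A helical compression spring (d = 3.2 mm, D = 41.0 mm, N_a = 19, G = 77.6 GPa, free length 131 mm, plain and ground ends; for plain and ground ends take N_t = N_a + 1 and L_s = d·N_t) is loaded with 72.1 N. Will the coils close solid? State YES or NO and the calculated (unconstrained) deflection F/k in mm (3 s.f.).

k = Gd⁴/(8D³N_a) = (77.6×10³)(3.2⁴)/(8·41.0³·19) = 0.77672 N/mm
N_t = 20; L_s = 3.2·20 = 64 mm; δ_solid = L₀ − L_s = 131 − 64 = 67 mm
δ = F/k = 72.1/0.77672 = 92.826 mm
δ ≥ δ_solid → spring goes solid

YES, δ = 92.8 mm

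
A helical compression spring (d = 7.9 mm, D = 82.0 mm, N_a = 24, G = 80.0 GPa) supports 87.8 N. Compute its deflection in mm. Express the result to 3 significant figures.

k = Gd⁴/(8D³N_a) = (80.0×10³)(7.9⁴)/(8·82.0³·24) = 2.9434 N/mm
δ = F/k = 87.8 / 2.9434 = 29.829 mm

29.8 mm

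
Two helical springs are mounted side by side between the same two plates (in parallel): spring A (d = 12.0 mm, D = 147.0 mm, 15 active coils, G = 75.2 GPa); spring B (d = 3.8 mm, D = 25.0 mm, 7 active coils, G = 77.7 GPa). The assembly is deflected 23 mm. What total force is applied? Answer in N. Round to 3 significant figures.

k_A = Gd⁴/(8D³N_a) = (75.2×10³)(12.0⁴)/(8·147.0³·15) = 4.0908 N/mm
k_B = Gd⁴/(8D³N_a) = (77.7×10³)(3.8⁴)/(8·25.0³·7) = 18.516 N/mm
Parallel: k_eq = 4.0908 + 18.516 = 22.607 N/mm
F = k_eq·δ = 22.607·23 = 519.96 N

520 N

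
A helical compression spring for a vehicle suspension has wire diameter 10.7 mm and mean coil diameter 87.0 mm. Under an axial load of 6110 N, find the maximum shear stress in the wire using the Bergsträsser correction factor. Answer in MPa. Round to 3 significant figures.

1290 MPa

Spring index C = D/d = 87.0/10.7 = 8.1308
K_B = (4C+2)/(4C−3) = 34.523/29.523 = 1.1694
τ₀ = 8FD/(πd³) = 8·6110·87.0/(π·10.7³) = 4.25256e+06/3848.6 = 1105 MPa
τ_max = K·τ₀ = 1.1694 × 1105 = 1292.1 MPa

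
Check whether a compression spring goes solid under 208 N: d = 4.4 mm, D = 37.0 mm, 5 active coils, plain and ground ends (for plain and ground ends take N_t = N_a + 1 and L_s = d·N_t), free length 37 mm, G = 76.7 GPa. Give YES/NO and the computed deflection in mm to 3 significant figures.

k = Gd⁴/(8D³N_a) = (76.7×10³)(4.4⁴)/(8·37.0³·5) = 14.189 N/mm
N_t = 6; L_s = 4.4·6 = 26.4 mm; δ_solid = L₀ − L_s = 37 − 26.4 = 10.6 mm
δ = F/k = 208/14.189 = 14.66 mm
δ ≥ δ_solid → spring goes solid

YES, δ = 14.7 mm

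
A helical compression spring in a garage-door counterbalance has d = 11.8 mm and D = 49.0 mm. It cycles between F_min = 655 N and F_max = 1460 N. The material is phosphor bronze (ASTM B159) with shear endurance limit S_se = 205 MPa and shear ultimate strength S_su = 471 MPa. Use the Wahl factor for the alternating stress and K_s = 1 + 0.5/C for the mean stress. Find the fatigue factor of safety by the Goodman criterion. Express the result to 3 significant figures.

C = D/d = 49.0/11.8 = 4.1525; K_W = (4C−1)/(4C−4)+0.615/C = 1.3860; K_s = 1+0.5/C = 1.1204
F_a = (F_max−F_min)/2 = 402.5 N; F_m = (F_max+F_min)/2 = 1057.5 N
τ_a = K_W·8F_aD/(πd³) = 1.3860 × 30.567 = 42.366 MPa
τ_m = K_s·8F_mD/(πd³) = 1.1204 × 80.31 = 89.98 MPa
Goodman: 1/n_f = τ_a/S_se + τ_m/S_su = 42.366/205 + 89.98/471 = 0.20667 + 0.19104 = 0.39771
n_f = 1/0.39771 = 2.514

2.51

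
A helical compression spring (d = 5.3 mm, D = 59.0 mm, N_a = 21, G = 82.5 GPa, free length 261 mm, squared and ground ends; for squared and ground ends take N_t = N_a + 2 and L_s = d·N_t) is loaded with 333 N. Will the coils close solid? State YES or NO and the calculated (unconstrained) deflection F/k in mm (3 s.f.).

YES, δ = 177 mm

k = Gd⁴/(8D³N_a) = (82.5×10³)(5.3⁴)/(8·59.0³·21) = 1.8867 N/mm
N_t = 23; L_s = 5.3·23 = 121.9 mm; δ_solid = L₀ − L_s = 261 − 121.9 = 139.1 mm
δ = F/k = 333/1.8867 = 176.5 mm
δ ≥ δ_solid → spring goes solid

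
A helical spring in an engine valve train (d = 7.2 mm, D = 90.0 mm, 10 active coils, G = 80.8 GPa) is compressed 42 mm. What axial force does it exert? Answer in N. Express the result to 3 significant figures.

156 N

k = Gd⁴/(8D³N_a) = (80.8×10³)(7.2⁴)/(8·90.0³·10) = 3.7233 N/mm
F = k·δ = 3.7233 × 42 = 156.38 N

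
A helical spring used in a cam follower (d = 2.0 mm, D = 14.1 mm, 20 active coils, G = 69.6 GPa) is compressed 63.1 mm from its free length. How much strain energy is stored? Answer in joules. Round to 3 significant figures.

k = Gd⁴/(8D³N_a) = (69.6×10³)(2.0⁴)/(8·14.1³·20) = 2.4829 N/mm
U = ½kδ² = 0.5 × 2.4829 × 63.1² = 4942.9 N·mm = 4.9429 J

4.94 J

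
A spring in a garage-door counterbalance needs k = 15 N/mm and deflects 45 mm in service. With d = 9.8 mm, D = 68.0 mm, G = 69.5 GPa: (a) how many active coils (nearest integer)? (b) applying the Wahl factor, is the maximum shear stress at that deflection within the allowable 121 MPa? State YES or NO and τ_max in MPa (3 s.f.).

(a) 17 coils; (b) NO, τ_max = 151 MPa

N_a = Gd⁴/(8D³k) = (69.5×10³)(9.8⁴)/(8·68.0³·15) = 16.99 → N_a = 17
Actual rate k = Gd⁴/(8D³·17) = 14.991 N/mm
Working load F = kδ = 14.991·45 = 674.58 N
C = 68.0/9.8 = 6.9388; K_W = (4C−1)/(4C−4)+0.615/C = 1.2149
τ_max = K_W·8FD/(πd³) = 1.2149·124.11 = 150.78 MPa
τ_max > 121 MPa → exceeds allowable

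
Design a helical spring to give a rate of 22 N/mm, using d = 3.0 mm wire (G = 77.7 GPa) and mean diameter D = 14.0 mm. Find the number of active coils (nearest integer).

N_a = Gd⁴/(8D³k) = (77.7×10³ × 3.0⁴)/(8 × 14.0³ × 22)
    = 6.2937e+06 / 482944 = 13.03 → 13 coils

13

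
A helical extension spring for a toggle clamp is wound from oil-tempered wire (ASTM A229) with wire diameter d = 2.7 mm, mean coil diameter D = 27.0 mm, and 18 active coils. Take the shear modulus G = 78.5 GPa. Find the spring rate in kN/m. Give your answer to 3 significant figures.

1.47 kN/m

k = Gd⁴/(8D³N_a) = (78.5×10³ × 2.7⁴) / (8 × 27.0³ × 18)
  = 4.17181e+06 / 2.83435e+06 = 1.4719 N/mm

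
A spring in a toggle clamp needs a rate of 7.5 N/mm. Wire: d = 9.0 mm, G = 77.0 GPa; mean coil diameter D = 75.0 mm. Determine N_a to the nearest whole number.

20

N_a = Gd⁴/(8D³k) = (77.0×10³ × 9.0⁴)/(8 × 75.0³ × 7.5)
    = 5.05197e+08 / 2.53125e+07 = 19.96 → 20 coils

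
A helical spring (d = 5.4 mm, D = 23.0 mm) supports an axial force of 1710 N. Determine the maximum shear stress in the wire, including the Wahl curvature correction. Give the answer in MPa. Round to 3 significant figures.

Spring index C = D/d = 23.0/5.4 = 4.2593
K_W = (4C−1)/(4C−4) + 0.615/C = 16.037/13.037 + 0.1444 = 1.3745
τ₀ = 8FD/(πd³) = 8·1710·23.0/(π·5.4³) = 314640/494.69 = 636.04 MPa
τ_max = K·τ₀ = 1.3745 × 636.04 = 874.24 MPa

874 MPa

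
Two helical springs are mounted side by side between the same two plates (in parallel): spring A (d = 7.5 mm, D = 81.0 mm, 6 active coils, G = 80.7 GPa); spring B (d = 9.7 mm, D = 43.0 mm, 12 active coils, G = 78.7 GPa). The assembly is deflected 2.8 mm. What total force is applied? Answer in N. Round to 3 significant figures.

284 N

k_A = Gd⁴/(8D³N_a) = (80.7×10³)(7.5⁴)/(8·81.0³·6) = 10.01 N/mm
k_B = Gd⁴/(8D³N_a) = (78.7×10³)(9.7⁴)/(8·43.0³·12) = 91.282 N/mm
Parallel: k_eq = 10.01 + 91.282 = 101.29 N/mm
F = k_eq·δ = 101.29·2.8 = 283.62 N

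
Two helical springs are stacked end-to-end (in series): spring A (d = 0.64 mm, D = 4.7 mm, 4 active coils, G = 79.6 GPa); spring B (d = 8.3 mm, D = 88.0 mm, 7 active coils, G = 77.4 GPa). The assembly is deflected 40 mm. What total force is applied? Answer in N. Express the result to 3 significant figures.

113 N

k_A = Gd⁴/(8D³N_a) = (79.6×10³)(0.64⁴)/(8·4.7³·4) = 4.0197 N/mm
k_B = Gd⁴/(8D³N_a) = (77.4×10³)(8.3⁴)/(8·88.0³·7) = 9.6254 N/mm
Series: 1/k_eq = 1/4.0197 + 1/9.6254 = 0.35267; k_eq = 2.8355 N/mm
F = k_eq·δ = 2.8355·40 = 113.42 N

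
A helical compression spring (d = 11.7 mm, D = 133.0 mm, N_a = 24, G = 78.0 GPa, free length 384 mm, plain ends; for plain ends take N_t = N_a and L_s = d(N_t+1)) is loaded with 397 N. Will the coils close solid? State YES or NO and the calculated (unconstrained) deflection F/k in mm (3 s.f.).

k = Gd⁴/(8D³N_a) = (78.0×10³)(11.7⁴)/(8·133.0³·24) = 3.2358 N/mm
N_t = 24; L_s = 11.7·25 = 292.5 mm; δ_solid = L₀ − L_s = 384 − 292.5 = 91.5 mm
δ = F/k = 397/3.2358 = 122.69 mm
δ ≥ δ_solid → spring goes solid

YES, δ = 123 mm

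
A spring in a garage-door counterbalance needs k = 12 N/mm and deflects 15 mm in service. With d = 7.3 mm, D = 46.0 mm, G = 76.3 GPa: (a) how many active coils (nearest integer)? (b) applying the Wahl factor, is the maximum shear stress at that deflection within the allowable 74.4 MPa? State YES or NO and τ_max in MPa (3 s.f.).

N_a = Gd⁴/(8D³k) = (76.3×10³)(7.3⁴)/(8·46.0³·12) = 23.19 → N_a = 23
Actual rate k = Gd⁴/(8D³·23) = 12.098 N/mm
Working load F = kδ = 12.098·15 = 181.47 N
C = 46.0/7.3 = 6.3014; K_W = (4C−1)/(4C−4)+0.615/C = 1.2391
τ_max = K_W·8FD/(πd³) = 1.2391·54.644 = 67.708 MPa
τ_max ≤ 74.4 MPa → acceptable

(a) 23 coils; (b) YES, τ_max = 67.7 MPa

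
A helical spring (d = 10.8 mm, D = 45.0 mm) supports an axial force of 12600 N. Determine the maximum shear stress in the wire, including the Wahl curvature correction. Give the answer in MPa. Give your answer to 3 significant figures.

Spring index C = D/d = 45.0/10.8 = 4.1667
K_W = (4C−1)/(4C−4) + 0.615/C = 15.667/12.667 + 0.1476 = 1.3844
τ₀ = 8FD/(πd³) = 8·12600·45.0/(π·10.8³) = 4.536e+06/3957.5 = 1146.2 MPa
τ_max = K·τ₀ = 1.3844 × 1146.2 = 1586.8 MPa

1590 MPa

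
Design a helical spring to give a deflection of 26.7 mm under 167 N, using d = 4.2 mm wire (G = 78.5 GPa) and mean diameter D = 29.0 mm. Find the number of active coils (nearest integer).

20

Required rate k = F/δ = 167/26.7 = 6.2547 N/mm
N_a = Gd⁴/(8D³k) = (78.5×10³ × 4.2⁴)/(8 × 29.0³ × 6.2547)
    = 2.44268e+07 / 1.22036e+06 = 20.02 → 20 coils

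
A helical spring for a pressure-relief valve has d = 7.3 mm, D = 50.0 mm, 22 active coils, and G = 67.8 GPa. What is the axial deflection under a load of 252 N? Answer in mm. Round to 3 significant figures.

28.8 mm

k = Gd⁴/(8D³N_a) = (67.8×10³)(7.3⁴)/(8·50.0³·22) = 8.7518 N/mm
δ = F/k = 252 / 8.7518 = 28.794 mm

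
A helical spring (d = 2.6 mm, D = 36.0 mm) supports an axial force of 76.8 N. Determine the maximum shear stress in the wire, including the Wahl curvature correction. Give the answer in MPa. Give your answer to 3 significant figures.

442 MPa

Spring index C = D/d = 36.0/2.6 = 13.8462
K_W = (4C−1)/(4C−4) + 0.615/C = 54.385/51.385 + 0.0444 = 1.1028
τ₀ = 8FD/(πd³) = 8·76.8·36.0/(π·2.6³) = 22118.4/55.217 = 400.57 MPa
τ_max = K·τ₀ = 1.1028 × 400.57 = 441.75 MPa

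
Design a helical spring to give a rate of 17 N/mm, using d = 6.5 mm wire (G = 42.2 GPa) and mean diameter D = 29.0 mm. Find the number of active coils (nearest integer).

23

N_a = Gd⁴/(8D³k) = (42.2×10³ × 6.5⁴)/(8 × 29.0³ × 17)
    = 7.53296e+07 / 3.3169e+06 = 22.71 → 23 coils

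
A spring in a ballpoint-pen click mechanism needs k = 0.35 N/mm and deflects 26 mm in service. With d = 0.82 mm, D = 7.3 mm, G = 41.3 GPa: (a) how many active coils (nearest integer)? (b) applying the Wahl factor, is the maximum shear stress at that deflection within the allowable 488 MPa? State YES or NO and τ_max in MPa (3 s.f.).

N_a = Gd⁴/(8D³k) = (41.3×10³)(0.82⁴)/(8·7.3³·0.35) = 17.14 → N_a = 17
Actual rate k = Gd⁴/(8D³·17) = 0.35294 N/mm
Working load F = kδ = 0.35294·26 = 9.1764 N
C = 7.3/0.82 = 8.9024; K_W = (4C−1)/(4C−4)+0.615/C = 1.1640
τ_max = K_W·8FD/(πd³) = 1.1640·309.38 = 360.12 MPa
τ_max ≤ 488 MPa → acceptable

(a) 17 coils; (b) YES, τ_max = 360 MPa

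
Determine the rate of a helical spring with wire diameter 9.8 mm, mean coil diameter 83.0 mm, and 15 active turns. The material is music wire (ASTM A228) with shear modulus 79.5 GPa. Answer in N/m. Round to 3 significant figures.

10700 N/m

k = Gd⁴/(8D³N_a) = (79.5×10³ × 9.8⁴) / (8 × 83.0³ × 15)
  = 7.33283e+08 / 6.86144e+07 = 10.687 N/mm = 10687 N/m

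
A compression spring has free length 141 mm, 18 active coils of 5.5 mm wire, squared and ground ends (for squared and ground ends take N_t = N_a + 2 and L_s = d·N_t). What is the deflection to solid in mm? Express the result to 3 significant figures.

31.0 mm

N_t = 20; L_s = 5.5·20 = 110 mm
δ_solid = L₀ − L_s = 141 − 110 = 31 mm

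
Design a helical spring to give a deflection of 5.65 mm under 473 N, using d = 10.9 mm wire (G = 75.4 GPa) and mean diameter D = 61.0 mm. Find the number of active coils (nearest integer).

Required rate k = F/δ = 473/5.65 = 83.717 N/mm
N_a = Gd⁴/(8D³k) = (75.4×10³ × 10.9⁴)/(8 × 61.0³ × 83.717)
    = 1.06433e+09 / 1.52017e+08 = 7.001 → 7 coils

7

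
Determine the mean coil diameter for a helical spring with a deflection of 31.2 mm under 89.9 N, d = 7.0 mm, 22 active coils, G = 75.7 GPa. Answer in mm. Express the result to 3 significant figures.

Required rate k = F/δ = 89.9/31.2 = 2.8814 N/mm
D = (Gd⁴/(8N_a·k))^(1/3) = (75.7×10³·7.0⁴/(8·22·2.8814))^(1/3)
  = (358402)^(1/3) = 71.0324 mm

71.0 mm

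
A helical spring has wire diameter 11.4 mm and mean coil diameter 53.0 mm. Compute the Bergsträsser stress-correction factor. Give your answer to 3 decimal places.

1.321

C = D/d = 53.0/11.4 = 4.6491
K_B = (4C+2)/(4C−3) = 20.596/15.596 = 1.3206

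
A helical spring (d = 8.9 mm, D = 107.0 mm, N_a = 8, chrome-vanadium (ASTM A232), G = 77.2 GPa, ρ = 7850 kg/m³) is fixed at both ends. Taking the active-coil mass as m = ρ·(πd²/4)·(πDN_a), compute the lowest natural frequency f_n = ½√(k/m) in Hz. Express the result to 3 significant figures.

k = Gd⁴/(8D³N_a) = (77.2×10³)(8.9⁴)/(8·107.0³·8) = 6.178 N/mm = 6178 N/m
Wire length L = πDN_a = π·107.0·8 = 2689.2 mm
m = ρ·(πd²/4)·L = 7850 × 62.211×10⁻⁶ m² × 2.6892 m = 1.3133 kg
f_n = ½√(k/m) = 0.5·√(6178/1.3133) = 0.5·√(4704.2) = 34.293 Hz

34.3 Hz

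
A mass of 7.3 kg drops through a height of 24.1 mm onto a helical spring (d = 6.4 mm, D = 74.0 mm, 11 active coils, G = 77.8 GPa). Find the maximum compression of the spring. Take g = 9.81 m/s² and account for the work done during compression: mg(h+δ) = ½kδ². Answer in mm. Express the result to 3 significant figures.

56.0 mm

k = Gd⁴/(8D³N_a) = (77.8×10³)(6.4⁴)/(8·74.0³·11) = 3.6603 N/mm
W = mg = 7.3 × 9.81 = 71.613 N
½kδ² − Wδ − Wh = 0 → δ = (W + √(W² + 2kWh))/k
δ = (71.613 + √(5128.4 + 12634.6))/3.6603 = (71.613 + 133.28)/3.6603 = 55.976 mm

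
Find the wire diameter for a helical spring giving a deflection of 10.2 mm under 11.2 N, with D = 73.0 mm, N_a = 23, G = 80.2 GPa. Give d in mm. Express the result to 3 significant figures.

Required rate k = F/δ = 11.2/10.2 = 1.098 N/mm
d = (8D³N_a·k / G)^(1/4) = (8·73.0³·23·1.098 / (80.2×10³))^0.25
  = (980.01)^0.25 = 5.5951 mm

5.60 mm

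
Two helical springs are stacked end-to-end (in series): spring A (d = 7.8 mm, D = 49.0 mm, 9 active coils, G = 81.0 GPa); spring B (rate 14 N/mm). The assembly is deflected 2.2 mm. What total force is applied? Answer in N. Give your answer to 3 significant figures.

22.1 N

k_A = Gd⁴/(8D³N_a) = (81.0×10³)(7.8⁴)/(8·49.0³·9) = 35.395 N/mm
Series: 1/k_eq = 1/35.395 + 1/14 = 0.099681; k_eq = 10.032 N/mm
F = k_eq·δ = 10.032·2.2 = 22.07 N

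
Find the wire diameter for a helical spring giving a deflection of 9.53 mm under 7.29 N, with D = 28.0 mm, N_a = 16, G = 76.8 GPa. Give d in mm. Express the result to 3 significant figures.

Required rate k = F/δ = 7.29/9.53 = 0.76495 N/mm
d = (8D³N_a·k / G)^(1/4) = (8·28.0³·16·0.76495 / (76.8×10³))^0.25
  = (27.987)^0.25 = 2.3001 mm

2.30 mm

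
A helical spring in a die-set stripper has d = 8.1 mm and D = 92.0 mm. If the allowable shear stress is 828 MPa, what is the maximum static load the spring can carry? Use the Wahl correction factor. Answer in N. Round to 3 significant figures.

C = D/d = 92.0/8.1 = 11.3580
K_W = (4C−1)/(4C−4) + 0.615/C = 44.432/41.432 + 0.0541 = 1.1266
τ_max = K·8FD/(πd³) → F_max = τ_allow·πd³/(8DK)
F_max = 828·π·8.1³/(8·92.0·1.1266) = 1.3824e+06/829.14 = 1667.3 N

1670 N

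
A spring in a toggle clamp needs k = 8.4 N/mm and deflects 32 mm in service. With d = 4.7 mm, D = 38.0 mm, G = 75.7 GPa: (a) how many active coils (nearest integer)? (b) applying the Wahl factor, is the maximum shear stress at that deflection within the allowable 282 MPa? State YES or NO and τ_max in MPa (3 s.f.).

(a) 10 coils; (b) NO, τ_max = 297 MPa

N_a = Gd⁴/(8D³k) = (75.7×10³)(4.7⁴)/(8·38.0³·8.4) = 10.02 → N_a = 10
Actual rate k = Gd⁴/(8D³·10) = 8.4149 N/mm
Working load F = kδ = 8.4149·32 = 269.28 N
C = 38.0/4.7 = 8.0851; K_W = (4C−1)/(4C−4)+0.615/C = 1.1819
τ_max = K_W·8FD/(πd³) = 1.1819·250.97 = 296.63 MPa
τ_max > 282 MPa → exceeds allowable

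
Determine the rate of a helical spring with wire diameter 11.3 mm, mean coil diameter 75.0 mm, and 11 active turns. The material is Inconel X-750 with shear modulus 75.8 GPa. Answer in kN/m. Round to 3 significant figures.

k = Gd⁴/(8D³N_a) = (75.8×10³ × 11.3⁴) / (8 × 75.0³ × 11)
  = 1.2359e+09 / 3.7125e+07 = 33.29 N/mm

33.3 kN/m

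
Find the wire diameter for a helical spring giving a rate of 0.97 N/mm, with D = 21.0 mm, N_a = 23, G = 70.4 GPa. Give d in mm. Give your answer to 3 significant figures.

2.20 mm

d = (8D³N_a·k / G)^(1/4) = (8·21.0³·23·0.97 / (70.4×10³))^0.25
  = (23.479)^0.25 = 2.2012 mm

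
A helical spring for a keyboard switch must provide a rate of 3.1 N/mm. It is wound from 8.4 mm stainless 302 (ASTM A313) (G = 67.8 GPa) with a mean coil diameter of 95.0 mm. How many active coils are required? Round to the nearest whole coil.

16

N_a = Gd⁴/(8D³k) = (67.8×10³ × 8.4⁴)/(8 × 95.0³ × 3.1)
    = 3.37557e+08 / 2.12629e+07 = 15.88 → 16 coils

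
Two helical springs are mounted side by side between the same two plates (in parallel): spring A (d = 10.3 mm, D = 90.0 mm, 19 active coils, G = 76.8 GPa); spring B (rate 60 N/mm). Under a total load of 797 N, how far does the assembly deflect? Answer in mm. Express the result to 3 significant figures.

k_A = Gd⁴/(8D³N_a) = (76.8×10³)(10.3⁴)/(8·90.0³·19) = 7.8008 N/mm
Parallel: k_eq = 7.8008 + 60 = 67.801 N/mm
δ = F/k_eq = 797/67.801 = 11.755 mm

11.8 mm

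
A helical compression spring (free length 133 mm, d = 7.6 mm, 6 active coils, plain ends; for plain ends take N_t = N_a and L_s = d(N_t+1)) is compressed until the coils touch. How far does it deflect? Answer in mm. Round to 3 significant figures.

N_t = 6; L_s = 7.6·7 = 53.2 mm
δ_solid = L₀ − L_s = 133 − 53.2 = 79.8 mm

79.8 mm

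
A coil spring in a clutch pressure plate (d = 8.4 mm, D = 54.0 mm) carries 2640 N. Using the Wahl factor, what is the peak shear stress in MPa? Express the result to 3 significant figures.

756 MPa

Spring index C = D/d = 54.0/8.4 = 6.4286
K_W = (4C−1)/(4C−4) + 0.615/C = 24.714/21.714 + 0.0957 = 1.2338
τ₀ = 8FD/(πd³) = 8·2640·54.0/(π·8.4³) = 1.14048e+06/1862 = 612.49 MPa
τ_max = K·τ₀ = 1.2338 × 612.49 = 755.71 MPa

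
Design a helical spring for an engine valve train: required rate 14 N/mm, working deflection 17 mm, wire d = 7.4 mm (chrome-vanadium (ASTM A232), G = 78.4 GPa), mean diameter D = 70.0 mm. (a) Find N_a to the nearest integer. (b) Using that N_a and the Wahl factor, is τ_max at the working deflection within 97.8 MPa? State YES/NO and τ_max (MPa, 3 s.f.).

(a) 6 coils; (b) NO, τ_max = 123 MPa

N_a = Gd⁴/(8D³k) = (78.4×10³)(7.4⁴)/(8·70.0³·14) = 6.12 → N_a = 6
Actual rate k = Gd⁴/(8D³·6) = 14.279 N/mm
Working load F = kδ = 14.279·17 = 242.75 N
C = 70.0/7.4 = 9.4595; K_W = (4C−1)/(4C−4)+0.615/C = 1.1537
τ_max = K_W·8FD/(πd³) = 1.1537·106.78 = 123.19 MPa
τ_max > 97.8 MPa → exceeds allowable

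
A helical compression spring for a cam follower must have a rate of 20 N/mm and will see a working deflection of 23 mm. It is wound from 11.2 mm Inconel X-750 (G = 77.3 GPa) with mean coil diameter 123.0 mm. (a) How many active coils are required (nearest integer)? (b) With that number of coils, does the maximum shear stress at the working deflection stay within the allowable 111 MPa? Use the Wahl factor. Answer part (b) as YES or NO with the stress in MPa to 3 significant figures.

N_a = Gd⁴/(8D³k) = (77.3×10³)(11.2⁴)/(8·123.0³·20) = 4.085 → N_a = 4
Actual rate k = Gd⁴/(8D³·4) = 20.426 N/mm
Working load F = kδ = 20.426·23 = 469.8 N
C = 123.0/11.2 = 10.9821; K_W = (4C−1)/(4C−4)+0.615/C = 1.1311
τ_max = K_W·8FD/(πd³) = 1.1311·104.74 = 118.47 MPa
τ_max > 111 MPa → exceeds allowable

(a) 4 coils; (b) NO, τ_max = 118 MPa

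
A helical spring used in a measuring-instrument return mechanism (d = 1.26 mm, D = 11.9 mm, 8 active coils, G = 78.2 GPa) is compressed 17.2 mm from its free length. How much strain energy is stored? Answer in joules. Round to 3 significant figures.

0.270 J

k = Gd⁴/(8D³N_a) = (78.2×10³)(1.26⁴)/(8·11.9³·8) = 1.8275 N/mm
U = ½kδ² = 0.5 × 1.8275 × 17.2² = 270.33 N·mm = 0.27033 J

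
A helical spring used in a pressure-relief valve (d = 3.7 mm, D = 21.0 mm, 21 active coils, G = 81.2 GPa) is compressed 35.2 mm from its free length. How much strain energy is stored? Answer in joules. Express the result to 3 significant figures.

6.06 J

k = Gd⁴/(8D³N_a) = (81.2×10³)(3.7⁴)/(8·21.0³·21) = 9.7813 N/mm
U = ½kδ² = 0.5 × 9.7813 × 35.2² = 6059.7 N·mm = 6.0597 J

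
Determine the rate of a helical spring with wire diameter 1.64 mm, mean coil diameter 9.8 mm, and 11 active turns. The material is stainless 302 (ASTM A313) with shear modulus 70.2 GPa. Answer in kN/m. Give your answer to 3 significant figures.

6.13 kN/m

k = Gd⁴/(8D³N_a) = (70.2×10³ × 1.64⁴) / (8 × 9.8³ × 11)
  = 507823 / 82824.9 = 6.1313 N/mm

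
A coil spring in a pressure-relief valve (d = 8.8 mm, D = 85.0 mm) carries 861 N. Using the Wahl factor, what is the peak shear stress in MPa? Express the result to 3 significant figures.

Spring index C = D/d = 85.0/8.8 = 9.6591
K_W = (4C−1)/(4C−4) + 0.615/C = 37.636/34.636 + 0.0637 = 1.1503
τ₀ = 8FD/(πd³) = 8·861·85.0/(π·8.8³) = 585480/2140.9 = 273.47 MPa
τ_max = K·τ₀ = 1.1503 × 273.47 = 314.57 MPa

315 MPa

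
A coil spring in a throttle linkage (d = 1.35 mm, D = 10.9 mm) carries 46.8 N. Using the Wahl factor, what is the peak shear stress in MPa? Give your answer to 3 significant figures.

624 MPa

Spring index C = D/d = 10.9/1.35 = 8.0741
K_W = (4C−1)/(4C−4) + 0.615/C = 31.296/28.296 + 0.0762 = 1.1822
τ₀ = 8FD/(πd³) = 8·46.8·10.9/(π·1.35³) = 4080.96/7.7295 = 527.97 MPa
τ_max = K·τ₀ = 1.1822 × 527.97 = 624.16 MPa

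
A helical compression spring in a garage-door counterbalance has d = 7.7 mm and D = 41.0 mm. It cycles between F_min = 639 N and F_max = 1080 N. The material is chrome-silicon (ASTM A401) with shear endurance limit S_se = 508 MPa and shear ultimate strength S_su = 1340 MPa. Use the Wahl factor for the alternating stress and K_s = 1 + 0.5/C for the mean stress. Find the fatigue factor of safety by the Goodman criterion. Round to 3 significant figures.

C = D/d = 41.0/7.7 = 5.3247; K_W = (4C−1)/(4C−4)+0.615/C = 1.2889; K_s = 1+0.5/C = 1.0939
F_a = (F_max−F_min)/2 = 220.5 N; F_m = (F_max+F_min)/2 = 859.5 N
τ_a = K_W·8F_aD/(πd³) = 1.2889 × 50.427 = 64.996 MPa
τ_m = K_s·8F_mD/(πd³) = 1.0939 × 196.56 = 215.02 MPa
Goodman: 1/n_f = τ_a/S_se + τ_m/S_su = 64.996/508 + 215.02/1340 = 0.12795 + 0.16046 = 0.28841
n_f = 1/0.28841 = 3.467

3.47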